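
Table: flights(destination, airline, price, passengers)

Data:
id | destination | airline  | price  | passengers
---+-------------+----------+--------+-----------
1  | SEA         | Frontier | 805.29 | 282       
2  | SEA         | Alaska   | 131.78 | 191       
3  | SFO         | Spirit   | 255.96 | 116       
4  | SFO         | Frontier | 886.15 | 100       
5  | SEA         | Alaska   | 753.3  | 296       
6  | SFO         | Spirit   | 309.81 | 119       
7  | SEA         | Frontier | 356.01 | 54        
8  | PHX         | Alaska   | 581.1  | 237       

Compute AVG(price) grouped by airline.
SELECT airline, AVG(price) as result
FROM flights
GROUP BY airline

Result:
  Alaska: 488.73
  Frontier: 682.48
  Spirit: 282.89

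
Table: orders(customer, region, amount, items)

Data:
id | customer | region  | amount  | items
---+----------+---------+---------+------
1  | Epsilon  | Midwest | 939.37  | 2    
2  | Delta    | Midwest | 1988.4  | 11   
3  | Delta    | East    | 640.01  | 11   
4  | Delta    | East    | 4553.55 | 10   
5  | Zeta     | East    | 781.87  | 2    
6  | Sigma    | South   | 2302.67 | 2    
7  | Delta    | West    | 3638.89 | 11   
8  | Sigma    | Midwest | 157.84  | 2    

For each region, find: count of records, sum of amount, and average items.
SELECT region,
       COUNT(*) as cnt,
       SUM(amount) as total_amount,
       AVG(items) as avg_items
FROM orders
GROUP BY region

Result:
  East: 3 records, 5975.43 total amount, 7.67 avg items
  Midwest: 3 records, 3085.61 total amount, 5.00 avg items
  South: 1 records, 2302.67 total amount, 2.00 avg items
  West: 1 records, 3638.89 total amount, 11.00 avg items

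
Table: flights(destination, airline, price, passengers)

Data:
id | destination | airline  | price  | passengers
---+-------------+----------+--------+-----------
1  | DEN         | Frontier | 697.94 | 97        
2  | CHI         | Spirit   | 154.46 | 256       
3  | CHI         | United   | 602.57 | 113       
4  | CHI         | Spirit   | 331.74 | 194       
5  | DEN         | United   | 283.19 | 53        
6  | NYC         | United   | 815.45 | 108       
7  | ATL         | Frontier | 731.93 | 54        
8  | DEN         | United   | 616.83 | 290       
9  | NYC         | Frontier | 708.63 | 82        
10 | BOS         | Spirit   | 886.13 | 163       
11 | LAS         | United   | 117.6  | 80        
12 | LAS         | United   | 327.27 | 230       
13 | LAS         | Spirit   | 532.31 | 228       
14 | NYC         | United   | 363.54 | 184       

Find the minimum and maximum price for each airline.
SELECT airline, MIN(price), MAX(price)
FROM flights
GROUP BY airline

Result:
  Frontier: min=697.94, max=731.93
  Spirit: min=154.46, max=886.13
  United: min=117.60, max=815.45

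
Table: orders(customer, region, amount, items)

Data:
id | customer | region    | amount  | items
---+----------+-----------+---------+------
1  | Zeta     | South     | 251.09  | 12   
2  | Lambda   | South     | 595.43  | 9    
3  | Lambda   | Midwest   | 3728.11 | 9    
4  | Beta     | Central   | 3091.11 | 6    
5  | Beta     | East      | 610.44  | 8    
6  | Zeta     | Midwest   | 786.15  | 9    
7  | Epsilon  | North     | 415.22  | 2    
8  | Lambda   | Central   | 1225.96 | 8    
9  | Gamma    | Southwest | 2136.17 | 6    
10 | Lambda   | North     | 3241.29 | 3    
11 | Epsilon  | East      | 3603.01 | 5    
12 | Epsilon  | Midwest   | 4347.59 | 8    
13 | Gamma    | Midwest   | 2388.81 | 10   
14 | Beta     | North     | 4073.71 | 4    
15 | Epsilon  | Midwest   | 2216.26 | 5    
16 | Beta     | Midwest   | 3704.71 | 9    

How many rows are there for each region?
SELECT region, COUNT(*) as count
FROM orders
GROUP BY region

Result:
  Central: 2
  East: 2
  Midwest: 6
  North: 3
  South: 2
  Southwest: 1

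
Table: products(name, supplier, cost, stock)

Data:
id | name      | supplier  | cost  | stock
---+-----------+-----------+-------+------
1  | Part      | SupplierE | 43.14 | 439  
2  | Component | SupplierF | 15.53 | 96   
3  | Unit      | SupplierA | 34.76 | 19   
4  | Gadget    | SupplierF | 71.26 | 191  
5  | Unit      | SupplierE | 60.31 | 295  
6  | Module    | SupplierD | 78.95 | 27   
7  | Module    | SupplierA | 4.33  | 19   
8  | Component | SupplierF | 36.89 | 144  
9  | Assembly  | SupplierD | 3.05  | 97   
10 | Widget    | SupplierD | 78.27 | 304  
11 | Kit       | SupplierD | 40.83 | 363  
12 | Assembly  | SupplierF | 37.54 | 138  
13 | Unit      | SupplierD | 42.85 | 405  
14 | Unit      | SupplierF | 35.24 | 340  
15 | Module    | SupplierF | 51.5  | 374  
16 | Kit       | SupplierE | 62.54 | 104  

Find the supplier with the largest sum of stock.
SELECT supplier, SUM(stock) as val
FROM products
GROUP BY supplier
ORDER BY val DESC
LIMIT 1

Result: SupplierF with sum(stock) = 1283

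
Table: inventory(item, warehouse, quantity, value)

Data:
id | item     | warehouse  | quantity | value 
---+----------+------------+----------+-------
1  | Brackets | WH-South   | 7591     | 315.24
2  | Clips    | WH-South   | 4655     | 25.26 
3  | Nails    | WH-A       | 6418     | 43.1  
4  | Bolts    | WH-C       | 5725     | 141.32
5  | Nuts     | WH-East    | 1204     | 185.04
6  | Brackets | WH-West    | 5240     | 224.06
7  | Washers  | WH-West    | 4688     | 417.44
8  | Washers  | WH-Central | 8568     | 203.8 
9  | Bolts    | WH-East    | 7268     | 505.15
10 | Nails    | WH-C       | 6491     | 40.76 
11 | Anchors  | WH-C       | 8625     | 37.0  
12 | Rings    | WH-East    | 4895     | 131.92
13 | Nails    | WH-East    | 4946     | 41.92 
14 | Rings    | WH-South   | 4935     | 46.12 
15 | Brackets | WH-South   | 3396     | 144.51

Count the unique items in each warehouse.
SELECT warehouse, COUNT(DISTINCT item)
FROM inventory
GROUP BY warehouse

Result:
  WH-A: 1 distinct
  WH-C: 3 distinct
  WH-Central: 1 distinct
  WH-East: 4 distinct
  WH-South: 3 distinct
  WH-West: 2 distinct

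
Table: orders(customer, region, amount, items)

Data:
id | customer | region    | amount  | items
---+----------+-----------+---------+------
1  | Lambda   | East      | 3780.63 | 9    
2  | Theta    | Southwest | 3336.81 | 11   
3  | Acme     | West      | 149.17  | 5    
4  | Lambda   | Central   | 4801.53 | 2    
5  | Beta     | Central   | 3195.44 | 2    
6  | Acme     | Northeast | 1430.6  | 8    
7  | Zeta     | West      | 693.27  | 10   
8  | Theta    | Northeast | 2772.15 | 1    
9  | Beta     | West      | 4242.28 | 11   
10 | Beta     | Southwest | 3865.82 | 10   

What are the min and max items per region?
SELECT region, MIN(items), MAX(items)
FROM orders
GROUP BY region

Result:
  Central: min=2, max=2
  East: min=9, max=9
  Northeast: min=1, max=8
  Southwest: min=10, max=11
  West: min=5, max=11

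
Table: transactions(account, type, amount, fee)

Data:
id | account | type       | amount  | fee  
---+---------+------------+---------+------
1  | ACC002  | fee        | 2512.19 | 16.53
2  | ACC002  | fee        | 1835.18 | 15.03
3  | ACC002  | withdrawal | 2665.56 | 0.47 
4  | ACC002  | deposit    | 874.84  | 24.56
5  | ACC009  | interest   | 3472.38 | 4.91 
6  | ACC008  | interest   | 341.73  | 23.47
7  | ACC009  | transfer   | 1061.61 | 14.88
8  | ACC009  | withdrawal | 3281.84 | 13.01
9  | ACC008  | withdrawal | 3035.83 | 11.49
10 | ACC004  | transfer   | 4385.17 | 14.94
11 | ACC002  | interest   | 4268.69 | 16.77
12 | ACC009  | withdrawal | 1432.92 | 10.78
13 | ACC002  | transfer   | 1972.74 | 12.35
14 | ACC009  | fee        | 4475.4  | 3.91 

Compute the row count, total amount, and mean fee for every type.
SELECT type,
       COUNT(*) as cnt,
       SUM(amount) as total_amount,
       AVG(fee) as avg_fee
FROM transactions
GROUP BY type

Result:
  deposit: 1 records, 874.84 total amount, 24.56 avg fee
  fee: 3 records, 8822.77 total amount, 11.82 avg fee
  interest: 3 records, 8082.80 total amount, 15.05 avg fee
  transfer: 3 records, 7419.52 total amount, 14.06 avg fee
  withdrawal: 4 records, 10416.15 total amount, 8.94 avg fee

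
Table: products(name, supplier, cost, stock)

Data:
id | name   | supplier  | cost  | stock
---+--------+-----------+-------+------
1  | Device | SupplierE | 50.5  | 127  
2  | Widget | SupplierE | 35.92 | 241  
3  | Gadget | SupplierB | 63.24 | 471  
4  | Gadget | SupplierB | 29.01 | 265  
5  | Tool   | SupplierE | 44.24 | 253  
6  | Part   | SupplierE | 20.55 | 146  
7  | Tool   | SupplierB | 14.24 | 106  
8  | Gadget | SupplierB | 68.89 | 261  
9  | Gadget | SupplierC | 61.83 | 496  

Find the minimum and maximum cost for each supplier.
SELECT supplier, MIN(cost), MAX(cost)
FROM products
GROUP BY supplier

Result:
  SupplierB: min=14.24, max=68.89
  SupplierC: min=61.83, max=61.83
  SupplierE: min=20.55, max=50.50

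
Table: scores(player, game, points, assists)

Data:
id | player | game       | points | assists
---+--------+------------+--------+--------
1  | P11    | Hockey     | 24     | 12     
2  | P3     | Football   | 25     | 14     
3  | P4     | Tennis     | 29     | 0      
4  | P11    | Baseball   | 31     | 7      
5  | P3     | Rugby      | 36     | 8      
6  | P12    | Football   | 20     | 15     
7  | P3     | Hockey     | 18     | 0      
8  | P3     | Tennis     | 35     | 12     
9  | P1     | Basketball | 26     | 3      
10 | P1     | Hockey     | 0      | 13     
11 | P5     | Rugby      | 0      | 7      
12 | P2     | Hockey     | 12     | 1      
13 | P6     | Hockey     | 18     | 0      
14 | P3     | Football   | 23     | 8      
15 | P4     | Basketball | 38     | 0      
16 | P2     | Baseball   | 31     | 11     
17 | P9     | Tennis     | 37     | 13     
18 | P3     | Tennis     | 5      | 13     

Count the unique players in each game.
SELECT game, COUNT(DISTINCT player)
FROM scores
GROUP BY game

Result:
  Baseball: 2 distinct
  Basketball: 2 distinct
  Football: 2 distinct
  Hockey: 5 distinct
  Rugby: 2 distinct
  Tennis: 3 distinct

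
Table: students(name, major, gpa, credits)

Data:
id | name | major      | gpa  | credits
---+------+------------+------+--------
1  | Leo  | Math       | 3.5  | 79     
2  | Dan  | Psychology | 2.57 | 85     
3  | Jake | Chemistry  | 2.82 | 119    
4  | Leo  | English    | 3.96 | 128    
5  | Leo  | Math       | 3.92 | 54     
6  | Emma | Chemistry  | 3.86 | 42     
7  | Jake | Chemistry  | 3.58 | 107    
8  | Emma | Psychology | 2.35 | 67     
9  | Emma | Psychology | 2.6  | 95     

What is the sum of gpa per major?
SELECT major, SUM(gpa) as result
FROM students
GROUP BY major

Result:
  Chemistry: 10.26
  English: 3.96
  Math: 7.42
  Psychology: 7.52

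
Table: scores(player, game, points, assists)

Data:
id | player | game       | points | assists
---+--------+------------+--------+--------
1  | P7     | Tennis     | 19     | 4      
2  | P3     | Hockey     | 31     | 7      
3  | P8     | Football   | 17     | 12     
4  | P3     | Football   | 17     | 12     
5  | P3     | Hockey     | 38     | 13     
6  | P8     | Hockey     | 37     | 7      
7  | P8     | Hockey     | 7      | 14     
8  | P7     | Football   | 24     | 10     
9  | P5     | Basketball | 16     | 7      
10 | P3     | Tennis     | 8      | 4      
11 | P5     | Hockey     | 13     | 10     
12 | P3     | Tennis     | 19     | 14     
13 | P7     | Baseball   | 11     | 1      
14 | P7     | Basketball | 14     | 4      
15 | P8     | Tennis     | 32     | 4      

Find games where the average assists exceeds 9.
SELECT game, AVG(assists)
FROM scores
GROUP BY game
HAVING AVG(assists) > 9

Result:
  Football: avg=11.33
  Hockey: avg=10.20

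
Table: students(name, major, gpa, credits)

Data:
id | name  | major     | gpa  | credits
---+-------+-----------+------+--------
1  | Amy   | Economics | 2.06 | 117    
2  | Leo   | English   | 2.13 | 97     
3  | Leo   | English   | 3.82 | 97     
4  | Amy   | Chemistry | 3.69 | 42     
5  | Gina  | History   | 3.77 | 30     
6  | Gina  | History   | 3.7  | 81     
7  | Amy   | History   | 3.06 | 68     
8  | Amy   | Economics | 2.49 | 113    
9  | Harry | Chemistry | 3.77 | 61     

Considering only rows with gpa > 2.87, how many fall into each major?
SELECT major, COUNT(*)
FROM students
WHERE gpa > 2.87
GROUP BY major

Note: WHERE filters rows before grouping.

Result:
  Chemistry: 2
  English: 1
  History: 3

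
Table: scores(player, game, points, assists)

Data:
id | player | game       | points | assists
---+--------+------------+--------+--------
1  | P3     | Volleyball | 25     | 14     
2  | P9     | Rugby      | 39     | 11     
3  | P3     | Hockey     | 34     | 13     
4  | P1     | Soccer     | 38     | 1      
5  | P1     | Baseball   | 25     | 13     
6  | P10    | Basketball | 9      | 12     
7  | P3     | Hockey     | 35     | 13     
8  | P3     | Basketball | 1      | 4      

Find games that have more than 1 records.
SELECT game, COUNT(*) as cnt
FROM scores
GROUP BY game
HAVING COUNT(*) > 1

Result:
  Basketball: 2
  Hockey: 2

Note: HAVING filters groups after aggregation, WHERE filters rows before.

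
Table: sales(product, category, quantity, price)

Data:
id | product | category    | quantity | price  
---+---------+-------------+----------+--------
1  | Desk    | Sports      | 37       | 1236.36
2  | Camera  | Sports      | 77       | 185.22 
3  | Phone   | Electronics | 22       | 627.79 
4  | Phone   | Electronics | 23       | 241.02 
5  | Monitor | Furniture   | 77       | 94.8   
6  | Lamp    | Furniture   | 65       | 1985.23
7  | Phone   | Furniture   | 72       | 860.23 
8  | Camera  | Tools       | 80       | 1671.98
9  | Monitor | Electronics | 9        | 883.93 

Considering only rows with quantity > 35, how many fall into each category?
SELECT category, COUNT(*)
FROM sales
WHERE quantity > 35
GROUP BY category

Note: WHERE filters rows before grouping.

Result:
  Furniture: 3
  Sports: 2
  Tools: 1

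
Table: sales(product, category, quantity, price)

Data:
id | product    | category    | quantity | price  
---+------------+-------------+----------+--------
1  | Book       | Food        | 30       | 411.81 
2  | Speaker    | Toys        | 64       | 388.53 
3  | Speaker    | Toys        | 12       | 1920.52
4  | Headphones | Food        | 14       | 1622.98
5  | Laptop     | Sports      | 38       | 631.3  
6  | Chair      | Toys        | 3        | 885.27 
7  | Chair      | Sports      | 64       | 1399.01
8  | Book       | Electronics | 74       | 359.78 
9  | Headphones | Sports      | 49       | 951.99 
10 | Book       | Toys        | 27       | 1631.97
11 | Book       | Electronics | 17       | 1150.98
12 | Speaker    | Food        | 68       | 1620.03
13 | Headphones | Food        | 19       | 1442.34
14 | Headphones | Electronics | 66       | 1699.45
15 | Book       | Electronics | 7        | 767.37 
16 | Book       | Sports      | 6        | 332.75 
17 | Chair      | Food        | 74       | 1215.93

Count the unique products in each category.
SELECT category, COUNT(DISTINCT product)
FROM sales
GROUP BY category

Result:
  Electronics: 2 distinct
  Food: 4 distinct
  Sports: 4 distinct
  Toys: 3 distinct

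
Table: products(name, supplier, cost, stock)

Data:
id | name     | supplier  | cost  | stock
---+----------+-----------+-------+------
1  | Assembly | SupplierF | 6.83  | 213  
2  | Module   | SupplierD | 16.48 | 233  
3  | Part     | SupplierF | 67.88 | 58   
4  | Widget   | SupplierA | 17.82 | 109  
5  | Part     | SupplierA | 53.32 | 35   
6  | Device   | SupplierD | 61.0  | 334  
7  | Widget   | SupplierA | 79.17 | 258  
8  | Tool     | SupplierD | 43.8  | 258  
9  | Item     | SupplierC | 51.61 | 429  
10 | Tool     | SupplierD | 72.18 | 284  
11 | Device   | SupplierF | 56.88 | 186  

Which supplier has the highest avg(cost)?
SELECT supplier, AVG(cost) as val
FROM products
GROUP BY supplier
ORDER BY val DESC
LIMIT 1

Result: SupplierC with avg(cost) = 51.61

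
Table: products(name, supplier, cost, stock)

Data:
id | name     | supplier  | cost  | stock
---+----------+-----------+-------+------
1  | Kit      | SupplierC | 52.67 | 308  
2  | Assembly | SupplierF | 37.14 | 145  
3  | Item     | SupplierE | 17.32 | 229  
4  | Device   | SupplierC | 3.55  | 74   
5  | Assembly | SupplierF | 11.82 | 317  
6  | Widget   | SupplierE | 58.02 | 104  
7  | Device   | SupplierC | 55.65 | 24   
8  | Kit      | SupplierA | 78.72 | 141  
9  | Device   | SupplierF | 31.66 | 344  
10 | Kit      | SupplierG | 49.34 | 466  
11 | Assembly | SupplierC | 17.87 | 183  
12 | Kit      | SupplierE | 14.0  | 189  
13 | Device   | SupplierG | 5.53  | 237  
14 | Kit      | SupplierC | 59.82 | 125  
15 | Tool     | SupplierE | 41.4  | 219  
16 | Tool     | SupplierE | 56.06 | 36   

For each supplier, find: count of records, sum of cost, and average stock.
SELECT supplier,
       COUNT(*) as cnt,
       SUM(cost) as total_cost,
       AVG(stock) as avg_stock
FROM products
GROUP BY supplier

Result:
  SupplierA: 1 records, 78.72 total cost, 141.00 avg stock
  SupplierC: 5 records, 189.56 total cost, 142.80 avg stock
  SupplierE: 5 records, 186.80 total cost, 155.40 avg stock
  SupplierF: 3 records, 80.62 total cost, 268.67 avg stock
  SupplierG: 2 records, 54.87 total cost, 351.50 avg stock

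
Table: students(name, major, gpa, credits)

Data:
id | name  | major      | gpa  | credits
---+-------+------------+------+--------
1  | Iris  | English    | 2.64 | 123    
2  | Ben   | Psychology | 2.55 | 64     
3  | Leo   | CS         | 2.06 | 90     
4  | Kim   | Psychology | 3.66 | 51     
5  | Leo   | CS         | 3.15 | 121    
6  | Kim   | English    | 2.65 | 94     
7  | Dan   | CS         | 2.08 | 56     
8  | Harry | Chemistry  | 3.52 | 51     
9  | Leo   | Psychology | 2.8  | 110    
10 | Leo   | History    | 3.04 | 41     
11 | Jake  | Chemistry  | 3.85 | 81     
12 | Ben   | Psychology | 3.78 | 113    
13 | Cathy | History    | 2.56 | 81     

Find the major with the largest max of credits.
SELECT major, MAX(credits) as val
FROM students
GROUP BY major
ORDER BY val DESC
LIMIT 1

Result: English with max(credits) = 123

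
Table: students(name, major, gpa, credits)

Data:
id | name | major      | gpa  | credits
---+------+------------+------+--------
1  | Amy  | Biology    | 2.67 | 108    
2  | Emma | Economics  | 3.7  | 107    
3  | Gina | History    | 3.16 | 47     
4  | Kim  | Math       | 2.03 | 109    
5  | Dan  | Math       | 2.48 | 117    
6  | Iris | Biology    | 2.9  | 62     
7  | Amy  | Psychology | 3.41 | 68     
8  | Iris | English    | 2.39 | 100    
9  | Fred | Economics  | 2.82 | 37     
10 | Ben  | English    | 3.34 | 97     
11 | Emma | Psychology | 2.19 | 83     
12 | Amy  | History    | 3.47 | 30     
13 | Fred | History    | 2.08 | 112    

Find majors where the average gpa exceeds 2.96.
SELECT major, AVG(gpa)
FROM students
GROUP BY major
HAVING AVG(gpa) > 2.96

Result:
  Economics: avg=3.26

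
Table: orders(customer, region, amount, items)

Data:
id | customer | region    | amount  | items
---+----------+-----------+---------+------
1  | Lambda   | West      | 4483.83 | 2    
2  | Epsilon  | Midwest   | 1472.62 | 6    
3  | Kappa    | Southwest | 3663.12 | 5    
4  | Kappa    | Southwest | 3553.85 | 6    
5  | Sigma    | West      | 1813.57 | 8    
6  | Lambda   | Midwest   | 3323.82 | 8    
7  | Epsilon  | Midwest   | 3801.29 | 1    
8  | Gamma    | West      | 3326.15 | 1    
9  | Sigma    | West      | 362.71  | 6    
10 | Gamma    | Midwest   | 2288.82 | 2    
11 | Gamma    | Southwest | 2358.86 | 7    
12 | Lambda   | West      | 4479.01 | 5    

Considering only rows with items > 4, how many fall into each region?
SELECT region, COUNT(*)
FROM orders
WHERE items > 4
GROUP BY region

Note: WHERE filters rows before grouping.

Result:
  Midwest: 2
  Southwest: 3
  West: 3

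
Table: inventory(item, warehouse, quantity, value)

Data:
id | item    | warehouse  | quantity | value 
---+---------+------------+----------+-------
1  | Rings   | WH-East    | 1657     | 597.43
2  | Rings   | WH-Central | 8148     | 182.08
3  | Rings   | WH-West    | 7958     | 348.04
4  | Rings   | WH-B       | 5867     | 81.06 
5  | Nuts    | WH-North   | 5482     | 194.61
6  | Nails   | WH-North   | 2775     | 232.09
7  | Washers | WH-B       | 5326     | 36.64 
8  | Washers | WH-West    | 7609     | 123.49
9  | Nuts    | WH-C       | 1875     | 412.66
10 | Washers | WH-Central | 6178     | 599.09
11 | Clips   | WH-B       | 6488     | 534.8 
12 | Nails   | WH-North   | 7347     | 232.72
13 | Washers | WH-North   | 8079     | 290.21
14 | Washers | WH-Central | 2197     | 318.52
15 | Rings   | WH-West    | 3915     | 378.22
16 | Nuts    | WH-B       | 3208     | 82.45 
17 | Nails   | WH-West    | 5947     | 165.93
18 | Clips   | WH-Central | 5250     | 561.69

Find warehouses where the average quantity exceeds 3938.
SELECT warehouse, AVG(quantity)
FROM inventory
GROUP BY warehouse
HAVING AVG(quantity) > 3938

Result:
  WH-B: avg=5222.25
  WH-Central: avg=5443.25
  WH-North: avg=5920.75
  WH-West: avg=6357.25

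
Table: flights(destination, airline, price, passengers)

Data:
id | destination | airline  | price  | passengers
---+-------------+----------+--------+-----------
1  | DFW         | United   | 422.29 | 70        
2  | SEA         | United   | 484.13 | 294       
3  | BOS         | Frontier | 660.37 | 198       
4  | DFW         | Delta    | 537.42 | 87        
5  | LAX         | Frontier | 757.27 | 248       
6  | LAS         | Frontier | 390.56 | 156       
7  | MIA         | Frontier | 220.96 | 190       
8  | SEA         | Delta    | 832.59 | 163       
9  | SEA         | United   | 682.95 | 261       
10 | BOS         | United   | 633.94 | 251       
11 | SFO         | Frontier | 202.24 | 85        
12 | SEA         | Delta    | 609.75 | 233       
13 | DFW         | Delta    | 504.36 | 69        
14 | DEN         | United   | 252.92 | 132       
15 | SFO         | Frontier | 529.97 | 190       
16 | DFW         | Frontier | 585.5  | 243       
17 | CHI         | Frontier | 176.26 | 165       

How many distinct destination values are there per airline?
SELECT airline, COUNT(DISTINCT destination)
FROM flights
GROUP BY airline

Result:
  Delta: 2 distinct
  Frontier: 7 distinct
  United: 4 distinct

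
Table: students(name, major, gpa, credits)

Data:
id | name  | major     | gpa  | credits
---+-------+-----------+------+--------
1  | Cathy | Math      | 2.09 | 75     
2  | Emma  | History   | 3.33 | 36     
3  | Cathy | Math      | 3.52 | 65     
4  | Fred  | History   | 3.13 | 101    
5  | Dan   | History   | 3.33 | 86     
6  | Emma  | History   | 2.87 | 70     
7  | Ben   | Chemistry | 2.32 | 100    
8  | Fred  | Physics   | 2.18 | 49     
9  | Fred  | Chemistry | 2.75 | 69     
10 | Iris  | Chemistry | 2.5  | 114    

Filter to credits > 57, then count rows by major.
SELECT major, COUNT(*)
FROM students
WHERE credits > 57
GROUP BY major

Note: WHERE filters rows before grouping.

Result:
  Chemistry: 3
  History: 3
  Math: 2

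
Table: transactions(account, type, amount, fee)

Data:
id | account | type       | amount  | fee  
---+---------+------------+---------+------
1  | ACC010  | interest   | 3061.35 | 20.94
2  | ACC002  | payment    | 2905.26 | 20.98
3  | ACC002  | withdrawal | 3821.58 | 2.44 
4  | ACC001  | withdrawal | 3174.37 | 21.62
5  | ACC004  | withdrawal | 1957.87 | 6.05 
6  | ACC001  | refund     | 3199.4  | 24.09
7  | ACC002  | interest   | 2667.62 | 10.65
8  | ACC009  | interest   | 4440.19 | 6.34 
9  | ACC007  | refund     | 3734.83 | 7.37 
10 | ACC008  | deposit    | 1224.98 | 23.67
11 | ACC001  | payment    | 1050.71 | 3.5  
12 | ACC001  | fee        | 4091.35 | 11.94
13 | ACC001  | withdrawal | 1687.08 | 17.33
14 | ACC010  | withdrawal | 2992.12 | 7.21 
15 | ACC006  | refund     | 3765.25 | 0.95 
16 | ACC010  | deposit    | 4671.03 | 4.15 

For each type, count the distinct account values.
SELECT type, COUNT(DISTINCT account)
FROM transactions
GROUP BY type

Result:
  deposit: 2 distinct
  fee: 1 distinct
  interest: 3 distinct
  payment: 2 distinct
  refund: 3 distinct
  withdrawal: 4 distinct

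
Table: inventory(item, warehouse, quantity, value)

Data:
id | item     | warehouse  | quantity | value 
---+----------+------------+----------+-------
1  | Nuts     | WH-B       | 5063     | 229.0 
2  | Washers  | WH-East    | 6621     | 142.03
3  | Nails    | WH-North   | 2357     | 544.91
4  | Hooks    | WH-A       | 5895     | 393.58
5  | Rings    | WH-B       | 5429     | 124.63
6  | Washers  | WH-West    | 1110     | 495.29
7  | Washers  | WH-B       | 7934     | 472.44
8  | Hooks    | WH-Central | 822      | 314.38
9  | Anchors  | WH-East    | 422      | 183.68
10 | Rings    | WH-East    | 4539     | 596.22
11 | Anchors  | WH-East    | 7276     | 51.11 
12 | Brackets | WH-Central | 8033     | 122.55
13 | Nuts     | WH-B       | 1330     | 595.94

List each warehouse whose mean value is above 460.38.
SELECT warehouse, AVG(value)
FROM inventory
GROUP BY warehouse
HAVING AVG(value) > 460.38

Result:
  WH-North: avg=544.91
  WH-West: avg=495.29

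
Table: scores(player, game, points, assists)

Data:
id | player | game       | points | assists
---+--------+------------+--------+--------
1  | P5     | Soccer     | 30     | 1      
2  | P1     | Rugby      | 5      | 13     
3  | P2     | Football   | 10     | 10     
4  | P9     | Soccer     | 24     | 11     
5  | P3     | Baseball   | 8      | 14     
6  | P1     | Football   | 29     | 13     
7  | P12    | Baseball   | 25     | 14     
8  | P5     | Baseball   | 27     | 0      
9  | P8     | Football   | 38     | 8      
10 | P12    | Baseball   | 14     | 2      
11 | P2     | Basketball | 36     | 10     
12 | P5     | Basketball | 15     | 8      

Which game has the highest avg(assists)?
SELECT game, AVG(assists) as val
FROM scores
GROUP BY game
ORDER BY val DESC
LIMIT 1

Result: Rugby with avg(assists) = 13.00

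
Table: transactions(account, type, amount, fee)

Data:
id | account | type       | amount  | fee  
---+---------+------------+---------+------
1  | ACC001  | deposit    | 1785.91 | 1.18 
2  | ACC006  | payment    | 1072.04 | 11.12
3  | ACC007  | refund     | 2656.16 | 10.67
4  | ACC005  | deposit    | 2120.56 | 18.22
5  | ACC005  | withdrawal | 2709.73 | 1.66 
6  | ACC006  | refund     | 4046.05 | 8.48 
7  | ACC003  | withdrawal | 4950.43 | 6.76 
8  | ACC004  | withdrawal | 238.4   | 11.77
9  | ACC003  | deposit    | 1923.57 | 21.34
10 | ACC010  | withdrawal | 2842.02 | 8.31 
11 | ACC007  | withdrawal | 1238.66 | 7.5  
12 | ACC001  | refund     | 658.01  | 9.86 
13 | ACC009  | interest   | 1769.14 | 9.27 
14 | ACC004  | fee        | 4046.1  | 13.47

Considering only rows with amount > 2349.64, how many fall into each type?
SELECT type, COUNT(*)
FROM transactions
WHERE amount > 2349.64
GROUP BY type

Note: WHERE filters rows before grouping.

Result:
  fee: 1
  refund: 2
  withdrawal: 3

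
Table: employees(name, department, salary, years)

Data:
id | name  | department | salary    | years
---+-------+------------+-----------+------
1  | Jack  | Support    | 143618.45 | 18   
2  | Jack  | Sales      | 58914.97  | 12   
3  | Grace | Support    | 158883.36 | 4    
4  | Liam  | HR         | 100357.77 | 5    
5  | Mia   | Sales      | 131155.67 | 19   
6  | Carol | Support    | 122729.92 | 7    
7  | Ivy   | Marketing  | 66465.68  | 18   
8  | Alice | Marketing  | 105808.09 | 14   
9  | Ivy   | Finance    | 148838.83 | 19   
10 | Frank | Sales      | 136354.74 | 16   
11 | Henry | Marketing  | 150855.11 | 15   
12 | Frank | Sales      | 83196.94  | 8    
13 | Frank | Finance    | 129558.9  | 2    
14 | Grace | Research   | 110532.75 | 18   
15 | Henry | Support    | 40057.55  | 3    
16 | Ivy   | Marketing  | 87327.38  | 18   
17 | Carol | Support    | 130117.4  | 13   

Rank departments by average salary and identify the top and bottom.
SELECT department, AVG(salary)
FROM employees
GROUP BY department
ORDER BY AVG(salary)

All groups:
  HR: 100357.77
  Sales: 102405.58
  Marketing: 102614.07
  Research: 110532.75
  Support: 119081.34
  Finance: 139198.87

Highest: Finance (139198.87)
Lowest: HR (100357.77)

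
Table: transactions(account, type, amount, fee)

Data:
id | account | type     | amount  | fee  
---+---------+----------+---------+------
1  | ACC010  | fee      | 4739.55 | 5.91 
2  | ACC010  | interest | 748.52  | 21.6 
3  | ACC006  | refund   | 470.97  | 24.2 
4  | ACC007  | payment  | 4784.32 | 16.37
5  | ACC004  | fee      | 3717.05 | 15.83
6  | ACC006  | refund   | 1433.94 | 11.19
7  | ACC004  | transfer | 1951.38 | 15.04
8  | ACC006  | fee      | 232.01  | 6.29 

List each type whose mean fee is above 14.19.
SELECT type, AVG(fee)
FROM transactions
GROUP BY type
HAVING AVG(fee) > 14.19

Result:
  interest: avg=21.60
  payment: avg=16.37
  refund: avg=17.70
  transfer: avg=15.04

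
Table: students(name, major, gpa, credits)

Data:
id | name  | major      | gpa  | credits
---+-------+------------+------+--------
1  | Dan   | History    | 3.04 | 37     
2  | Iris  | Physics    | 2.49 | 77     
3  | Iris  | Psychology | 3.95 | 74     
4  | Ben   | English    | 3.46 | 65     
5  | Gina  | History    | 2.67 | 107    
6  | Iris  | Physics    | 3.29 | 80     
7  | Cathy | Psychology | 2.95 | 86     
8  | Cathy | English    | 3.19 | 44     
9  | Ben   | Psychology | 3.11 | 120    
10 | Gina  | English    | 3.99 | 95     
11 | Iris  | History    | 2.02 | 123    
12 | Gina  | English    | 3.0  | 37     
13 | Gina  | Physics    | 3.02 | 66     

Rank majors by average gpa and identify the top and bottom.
SELECT major, AVG(gpa)
FROM students
GROUP BY major
ORDER BY AVG(gpa)

All groups:
  History: 2.58
  Physics: 2.93
  Psychology: 3.34
  English: 3.41

Highest: English (3.41)
Lowest: History (2.58)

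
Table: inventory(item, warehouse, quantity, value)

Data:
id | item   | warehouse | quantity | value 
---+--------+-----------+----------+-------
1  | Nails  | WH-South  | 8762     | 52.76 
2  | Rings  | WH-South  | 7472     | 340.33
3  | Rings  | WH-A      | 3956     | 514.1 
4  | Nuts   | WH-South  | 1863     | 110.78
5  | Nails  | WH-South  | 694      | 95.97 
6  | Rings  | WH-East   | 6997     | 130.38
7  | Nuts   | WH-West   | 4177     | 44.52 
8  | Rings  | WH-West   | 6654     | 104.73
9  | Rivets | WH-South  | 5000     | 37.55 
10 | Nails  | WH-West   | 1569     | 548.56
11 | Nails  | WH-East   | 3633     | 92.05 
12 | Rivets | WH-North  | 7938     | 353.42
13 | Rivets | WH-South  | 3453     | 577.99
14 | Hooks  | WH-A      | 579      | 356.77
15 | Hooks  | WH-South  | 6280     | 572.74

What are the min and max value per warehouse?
SELECT warehouse, MIN(value), MAX(value)
FROM inventory
GROUP BY warehouse

Result:
  WH-A: min=356.77, max=514.10
  WH-East: min=92.05, max=130.38
  WH-North: min=353.42, max=353.42
  WH-South: min=37.55, max=577.99
  WH-West: min=44.52, max=548.56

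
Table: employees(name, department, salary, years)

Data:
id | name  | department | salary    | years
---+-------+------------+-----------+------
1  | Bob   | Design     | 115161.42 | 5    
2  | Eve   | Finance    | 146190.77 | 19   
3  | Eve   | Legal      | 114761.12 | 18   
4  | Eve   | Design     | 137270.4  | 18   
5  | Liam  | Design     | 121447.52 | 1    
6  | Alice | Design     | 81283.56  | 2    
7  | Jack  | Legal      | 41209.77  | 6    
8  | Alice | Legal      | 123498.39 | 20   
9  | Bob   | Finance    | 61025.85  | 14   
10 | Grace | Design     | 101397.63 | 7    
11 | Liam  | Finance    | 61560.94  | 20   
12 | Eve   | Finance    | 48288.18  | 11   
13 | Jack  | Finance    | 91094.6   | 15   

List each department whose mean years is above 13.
SELECT department, AVG(years)
FROM employees
GROUP BY department
HAVING AVG(years) > 13

Result:
  Finance: avg=15.80
  Legal: avg=14.67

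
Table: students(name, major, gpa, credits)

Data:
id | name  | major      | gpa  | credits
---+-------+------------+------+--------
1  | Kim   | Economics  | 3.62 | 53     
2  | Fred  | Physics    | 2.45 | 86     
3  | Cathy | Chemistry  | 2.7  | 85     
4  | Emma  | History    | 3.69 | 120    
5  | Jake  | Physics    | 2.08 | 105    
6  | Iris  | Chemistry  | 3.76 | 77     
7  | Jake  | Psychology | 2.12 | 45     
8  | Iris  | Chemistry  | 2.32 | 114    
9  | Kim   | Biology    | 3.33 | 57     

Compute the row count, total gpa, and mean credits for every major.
SELECT major,
       COUNT(*) as cnt,
       SUM(gpa) as total_gpa,
       AVG(credits) as avg_credits
FROM students
GROUP BY major

Result:
  Biology: 1 records, 3.33 total gpa, 57.00 avg credits
  Chemistry: 3 records, 8.78 total gpa, 92.00 avg credits
  Economics: 1 records, 3.62 total gpa, 53.00 avg credits
  History: 1 records, 3.69 total gpa, 120.00 avg credits
  Physics: 2 records, 4.53 total gpa, 95.50 avg credits
  Psychology: 1 records, 2.12 total gpa, 45.00 avg credits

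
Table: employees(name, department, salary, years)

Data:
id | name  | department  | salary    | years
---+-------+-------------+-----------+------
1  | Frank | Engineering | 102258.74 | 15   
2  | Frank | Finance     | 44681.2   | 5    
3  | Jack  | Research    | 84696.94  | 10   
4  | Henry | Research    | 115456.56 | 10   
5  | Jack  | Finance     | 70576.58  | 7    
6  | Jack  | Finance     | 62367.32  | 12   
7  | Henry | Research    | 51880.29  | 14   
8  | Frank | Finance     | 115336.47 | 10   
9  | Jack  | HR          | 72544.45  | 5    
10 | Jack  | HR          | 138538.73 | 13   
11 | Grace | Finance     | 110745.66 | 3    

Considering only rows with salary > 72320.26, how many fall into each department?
SELECT department, COUNT(*)
FROM employees
WHERE salary > 72320.26
GROUP BY department

Note: WHERE filters rows before grouping.

Result:
  Engineering: 1
  Finance: 2
  HR: 2
  Research: 2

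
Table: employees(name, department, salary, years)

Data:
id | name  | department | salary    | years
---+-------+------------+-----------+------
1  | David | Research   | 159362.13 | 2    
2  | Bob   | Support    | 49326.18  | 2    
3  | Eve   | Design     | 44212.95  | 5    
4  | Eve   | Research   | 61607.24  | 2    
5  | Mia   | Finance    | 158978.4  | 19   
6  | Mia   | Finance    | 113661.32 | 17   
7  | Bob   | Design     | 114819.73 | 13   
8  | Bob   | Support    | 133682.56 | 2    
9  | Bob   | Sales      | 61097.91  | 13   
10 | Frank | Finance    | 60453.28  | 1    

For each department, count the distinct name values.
SELECT department, COUNT(DISTINCT name)
FROM employees
GROUP BY department

Result:
  Design: 2 distinct
  Finance: 2 distinct
  Research: 2 distinct
  Sales: 1 distinct
  Support: 1 distinct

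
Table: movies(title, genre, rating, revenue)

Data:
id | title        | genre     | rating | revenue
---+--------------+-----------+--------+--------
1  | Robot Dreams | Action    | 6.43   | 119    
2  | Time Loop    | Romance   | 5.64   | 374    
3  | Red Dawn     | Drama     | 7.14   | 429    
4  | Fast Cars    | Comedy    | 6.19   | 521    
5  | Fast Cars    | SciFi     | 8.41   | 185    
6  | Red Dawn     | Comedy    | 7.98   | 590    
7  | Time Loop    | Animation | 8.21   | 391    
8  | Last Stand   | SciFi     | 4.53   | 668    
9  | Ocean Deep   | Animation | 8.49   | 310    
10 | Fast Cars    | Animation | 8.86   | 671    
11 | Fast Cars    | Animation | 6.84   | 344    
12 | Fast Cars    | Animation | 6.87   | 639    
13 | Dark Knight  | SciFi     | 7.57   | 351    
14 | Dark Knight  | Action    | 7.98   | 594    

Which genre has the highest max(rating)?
SELECT genre, MAX(rating) as val
FROM movies
GROUP BY genre
ORDER BY val DESC
LIMIT 1

Result: Animation with max(rating) = 8.86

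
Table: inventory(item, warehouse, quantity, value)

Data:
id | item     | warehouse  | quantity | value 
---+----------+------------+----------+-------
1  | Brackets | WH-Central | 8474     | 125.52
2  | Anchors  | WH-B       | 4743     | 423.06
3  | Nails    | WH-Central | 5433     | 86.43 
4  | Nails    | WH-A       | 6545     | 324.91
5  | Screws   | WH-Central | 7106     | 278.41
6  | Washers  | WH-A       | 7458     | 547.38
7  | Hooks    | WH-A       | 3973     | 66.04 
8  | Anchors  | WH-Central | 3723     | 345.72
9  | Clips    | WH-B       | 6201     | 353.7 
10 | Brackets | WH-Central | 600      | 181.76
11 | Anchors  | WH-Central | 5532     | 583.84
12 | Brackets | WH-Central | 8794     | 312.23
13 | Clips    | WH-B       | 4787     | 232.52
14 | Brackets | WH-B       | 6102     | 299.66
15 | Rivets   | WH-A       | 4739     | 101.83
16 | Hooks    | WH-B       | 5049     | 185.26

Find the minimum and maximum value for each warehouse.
SELECT warehouse, MIN(value), MAX(value)
FROM inventory
GROUP BY warehouse

Result:
  WH-A: min=66.04, max=547.38
  WH-B: min=185.26, max=423.06
  WH-Central: min=86.43, max=583.84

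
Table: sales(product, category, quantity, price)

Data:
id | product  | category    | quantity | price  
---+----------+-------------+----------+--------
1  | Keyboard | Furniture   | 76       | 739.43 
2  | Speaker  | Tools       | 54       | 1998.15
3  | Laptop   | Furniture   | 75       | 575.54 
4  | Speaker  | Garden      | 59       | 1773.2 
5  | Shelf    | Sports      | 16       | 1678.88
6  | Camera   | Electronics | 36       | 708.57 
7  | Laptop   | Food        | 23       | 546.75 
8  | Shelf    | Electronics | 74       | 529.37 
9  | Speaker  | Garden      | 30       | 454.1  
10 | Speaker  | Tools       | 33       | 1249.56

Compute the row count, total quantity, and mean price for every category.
SELECT category,
       COUNT(*) as cnt,
       SUM(quantity) as total_quantity,
       AVG(price) as avg_price
FROM sales
GROUP BY category

Result:
  Electronics: 2 records, 110 total quantity, 618.97 avg price
  Food: 1 records, 23 total quantity, 546.75 avg price
  Furniture: 2 records, 151 total quantity, 657.49 avg price
  Garden: 2 records, 89 total quantity, 1113.65 avg price
  Sports: 1 records, 16 total quantity, 1678.88 avg price
  Tools: 2 records, 87 total quantity, 1623.86 avg price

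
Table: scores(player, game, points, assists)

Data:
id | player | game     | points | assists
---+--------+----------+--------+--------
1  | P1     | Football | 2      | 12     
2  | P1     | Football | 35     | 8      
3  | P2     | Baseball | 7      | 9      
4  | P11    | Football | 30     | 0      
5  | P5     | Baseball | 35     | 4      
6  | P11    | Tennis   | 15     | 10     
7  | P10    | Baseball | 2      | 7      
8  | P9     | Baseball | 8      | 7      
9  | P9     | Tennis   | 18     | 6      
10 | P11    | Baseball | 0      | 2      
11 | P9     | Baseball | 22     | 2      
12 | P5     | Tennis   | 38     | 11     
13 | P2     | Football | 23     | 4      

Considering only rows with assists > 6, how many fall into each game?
SELECT game, COUNT(*)
FROM scores
WHERE assists > 6
GROUP BY game

Note: WHERE filters rows before grouping.

Result:
  Baseball: 3
  Football: 2
  Tennis: 2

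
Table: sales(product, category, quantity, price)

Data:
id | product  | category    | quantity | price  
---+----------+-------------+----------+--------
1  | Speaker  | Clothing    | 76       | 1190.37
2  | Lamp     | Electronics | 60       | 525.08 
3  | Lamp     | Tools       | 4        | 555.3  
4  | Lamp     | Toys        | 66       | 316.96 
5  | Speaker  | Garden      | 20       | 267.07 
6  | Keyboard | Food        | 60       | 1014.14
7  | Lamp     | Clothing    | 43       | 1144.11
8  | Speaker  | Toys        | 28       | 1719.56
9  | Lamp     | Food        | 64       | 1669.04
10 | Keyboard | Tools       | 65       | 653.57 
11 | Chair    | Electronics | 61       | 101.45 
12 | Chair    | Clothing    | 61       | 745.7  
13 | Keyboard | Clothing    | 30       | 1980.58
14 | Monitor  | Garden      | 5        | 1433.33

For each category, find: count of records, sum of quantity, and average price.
SELECT category,
       COUNT(*) as cnt,
       SUM(quantity) as total_quantity,
       AVG(price) as avg_price
FROM sales
GROUP BY category

Result:
  Clothing: 4 records, 210 total quantity, 1265.19 avg price
  Electronics: 2 records, 121 total quantity, 313.27 avg price
  Food: 2 records, 124 total quantity, 1341.59 avg price
  Garden: 2 records, 25 total quantity, 850.20 avg price
  Tools: 2 records, 69 total quantity, 604.44 avg price
  Toys: 2 records, 94 total quantity, 1018.26 avg price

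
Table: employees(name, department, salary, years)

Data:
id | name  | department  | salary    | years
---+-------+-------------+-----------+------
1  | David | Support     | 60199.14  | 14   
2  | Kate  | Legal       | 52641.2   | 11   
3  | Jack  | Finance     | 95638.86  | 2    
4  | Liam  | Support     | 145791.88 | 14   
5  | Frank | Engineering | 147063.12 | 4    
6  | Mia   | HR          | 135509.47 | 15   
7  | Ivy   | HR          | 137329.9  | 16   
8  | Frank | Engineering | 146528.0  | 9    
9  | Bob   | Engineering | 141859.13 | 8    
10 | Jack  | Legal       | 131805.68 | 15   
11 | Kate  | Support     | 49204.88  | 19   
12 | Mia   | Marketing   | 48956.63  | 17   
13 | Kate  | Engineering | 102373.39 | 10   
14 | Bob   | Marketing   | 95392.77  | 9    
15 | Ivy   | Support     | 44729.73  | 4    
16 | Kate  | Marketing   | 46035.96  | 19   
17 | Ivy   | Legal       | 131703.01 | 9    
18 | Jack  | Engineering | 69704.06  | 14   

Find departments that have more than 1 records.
SELECT department, COUNT(*) as cnt
FROM employees
GROUP BY department
HAVING COUNT(*) > 1

Result:
  Engineering: 5
  HR: 2
  Legal: 3
  Marketing: 3
  Support: 4

Note: HAVING filters groups after aggregation, WHERE filters rows before.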